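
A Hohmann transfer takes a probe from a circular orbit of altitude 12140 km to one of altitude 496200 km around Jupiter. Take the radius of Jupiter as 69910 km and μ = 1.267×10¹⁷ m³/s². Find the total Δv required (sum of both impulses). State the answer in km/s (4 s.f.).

Δv_total ≈ 20.07 km/s

r₁ = 69910 + 12140 = 82050 km = 8.2050×10⁷ m.
r₂ = 69910 + 496200 = 566110 km = 5.6611×10⁸ m.
Transfer ellipse a_t = (r₁ + r₂)/2 = 3.241×10⁸ m.
At r₁: circular v_c1 = √(μ/r₁) = 39300 m/s; transfer-perijove v_p = √[μ(2/r₁ − 1/a_t)] = 51940 m/s.
Δv₁ = v_p − v_c1 = 12640 m/s.
At r₂: circular v_c2 = √(μ/r₂) = 14960 m/s; transfer-apojove v_a = √[μ(2/r₂ − 1/a_t)] = 7528 m/s.
Δv₂ = v_c2 − v_a = 7433 m/s.
Total Δv = Δv₁ + Δv₂ = 20070 m/s = 20.07 km/s.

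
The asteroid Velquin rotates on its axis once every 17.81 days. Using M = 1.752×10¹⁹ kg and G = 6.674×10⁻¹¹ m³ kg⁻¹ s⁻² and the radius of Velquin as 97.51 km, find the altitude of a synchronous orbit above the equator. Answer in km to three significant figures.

μ = GM = 6.674×10⁻¹¹ × 1.752×10¹⁹ = 1.169×10⁹ m³/s².
T = 17.81 days = 1.539×10⁶ s.
A synchronous orbit has period T, so by Kepler's third law a = (μT²/4π²)^(1/3).
μT²/4π² = 1.169×10⁹ × (1.539×10⁶)² / 39.48 = 7.013×10¹⁹ m³.
a = 4.124×10⁶ m = 4123.9 km.
Altitude h = a − R = 4123.9 − 97.51 = 4026.4 km.

h_sync ≈ 4030 km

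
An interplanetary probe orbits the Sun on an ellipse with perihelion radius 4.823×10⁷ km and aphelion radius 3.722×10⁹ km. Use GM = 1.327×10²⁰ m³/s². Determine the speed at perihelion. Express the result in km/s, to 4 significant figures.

v ≈ 73.70 km/s

Semi-major axis a = (r_p + r_a)/2 = 1.8851×10⁹ km = 1.885×10¹² m.
Vis-viva: v² = μ(2/r − 1/a) = 1.327×10²⁰ × (4.147×10⁻¹¹ − 5.305×10⁻¹³) = 5.432×10⁹ m²/s².
v = 73700 m/s = 73.70 km/s.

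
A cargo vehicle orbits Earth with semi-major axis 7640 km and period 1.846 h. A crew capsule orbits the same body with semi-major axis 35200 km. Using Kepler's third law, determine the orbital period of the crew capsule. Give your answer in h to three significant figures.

Kepler's third law: T² ∝ a³, so T₂ = T₁ (a₂/a₁)^(3/2).
a₂/a₁ = 4.607, (a₂/a₁)^(3/2) = 9.889.
T₂ = 1.846 × 9.889 = 18.26 h.

T₂ ≈ 18.3 h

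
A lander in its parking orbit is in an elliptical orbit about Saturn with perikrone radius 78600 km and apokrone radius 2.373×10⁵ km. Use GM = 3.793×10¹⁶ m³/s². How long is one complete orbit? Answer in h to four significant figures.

Semi-major axis a = (r_p + r_a)/2 = (78600 + 2.3730×10⁵)/2 = 1.5795×10⁵ km = 1.580×10⁸ m.
By Kepler's third law T = 2π√(a³/μ) = 2π × 1.019×10⁴ = 6.404×10⁴ s.
= 17.79 h.

T ≈ 17.79 h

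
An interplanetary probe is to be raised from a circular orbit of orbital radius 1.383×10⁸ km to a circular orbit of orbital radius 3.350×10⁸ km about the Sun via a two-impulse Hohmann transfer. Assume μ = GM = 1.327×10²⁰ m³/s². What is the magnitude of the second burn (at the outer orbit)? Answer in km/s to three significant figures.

r₁ = 1.383×10⁸ km = 1.383×10¹¹ m.
r₂ = 3.350×10⁸ km = 3.350×10¹¹ m.
Transfer ellipse a_t = (r₁ + r₂)/2 = 2.366×10¹¹ m.
At r₁: circular v_c1 = √(μ/r₁) = 30980 m/s; transfer-perihelion v_p = √[μ(2/r₁ − 1/a_t)] = 36850 m/s.
At r₂: circular v_c2 = √(μ/r₂) = 19900 m/s; transfer-aphelion v_a = √[μ(2/r₂ − 1/a_t)] = 15210 m/s.
Δv₂ = v_c2 − v_a = 4688 m/s.
= 4.688 km/s.

Δv ≈ 4.69 km/s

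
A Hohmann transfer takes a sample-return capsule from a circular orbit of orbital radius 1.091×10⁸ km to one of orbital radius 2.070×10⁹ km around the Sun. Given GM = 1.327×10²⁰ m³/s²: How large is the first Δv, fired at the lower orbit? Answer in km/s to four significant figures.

Δv ≈ 13.20 km/s

r₁ = 1.091×10⁸ km = 1.091×10¹¹ m.
r₂ = 2.070×10⁹ km = 2.070×10¹² m.
Transfer ellipse a_t = (r₁ + r₂)/2 = 1.090×10¹² m.
At r₁: circular v_c1 = √(μ/r₁) = 34880 m/s; transfer-perihelion v_p = √[μ(2/r₁ − 1/a_t)] = 48070 m/s.
Δv₁ = v_p − v_c1 = 13200 m/s.
= 13.20 km/s.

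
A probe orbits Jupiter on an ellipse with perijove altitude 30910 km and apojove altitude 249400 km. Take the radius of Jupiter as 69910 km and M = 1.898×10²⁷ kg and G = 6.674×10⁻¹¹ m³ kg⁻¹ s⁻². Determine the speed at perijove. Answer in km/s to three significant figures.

μ = GM = 6.674×10⁻¹¹ × 1.898×10²⁷ = 1.267×10¹⁷ m³/s².
r_p = 69910 + 30910 = 100820 km = 1.0082×10⁸ m.
r_a = 69910 + 249400 = 319310 km = 3.1931×10⁸ m.
Semi-major axis a = (r_p + r_a)/2 = 2.1006×10⁵ km = 2.101×10⁸ m.
Vis-viva: v² = μ(2/r − 1/a) = 1.267×10¹⁷ × (1.984×10⁻⁸ − 4.760×10⁻⁹) = 1.910×10⁹ m²/s².
v = 43700 m/s = 43.70 km/s.

v ≈ 43.7 km/s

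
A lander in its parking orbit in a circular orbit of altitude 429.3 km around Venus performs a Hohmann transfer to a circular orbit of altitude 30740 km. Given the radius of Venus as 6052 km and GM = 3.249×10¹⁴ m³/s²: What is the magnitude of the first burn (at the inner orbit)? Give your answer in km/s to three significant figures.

r₁ = 6052 + 429.3 = 6481.3 km = 6.4813×10⁶ m.
r₂ = 6052 + 30740 = 36792 km = 3.6792×10⁷ m.
Transfer ellipse a_t = (r₁ + r₂)/2 = 2.164×10⁷ m.
At r₁: circular v_c1 = √(μ/r₁) = 7080 m/s; transfer-periapsis v_p = √[μ(2/r₁ − 1/a_t)] = 9233 m/s.
Δv₁ = v_p − v_c1 = 2152 m/s.
= 2.152 km/s.

Δv ≈ 2.15 km/s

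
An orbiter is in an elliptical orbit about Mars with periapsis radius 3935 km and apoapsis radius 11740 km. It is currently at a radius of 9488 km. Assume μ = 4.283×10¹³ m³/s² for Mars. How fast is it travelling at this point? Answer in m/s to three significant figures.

v ≈ 1890 m/s

Semi-major axis a = (r_p + r_a)/2 = 7837.5 km = 7.838×10⁶ m.
Vis-viva: v² = μ(2/r − 1/a) = 4.283×10¹³ × (2.108×10⁻⁷ − 1.276×10⁻⁷) = 3.563×10⁶ m²/s².
v = 1888 m/s.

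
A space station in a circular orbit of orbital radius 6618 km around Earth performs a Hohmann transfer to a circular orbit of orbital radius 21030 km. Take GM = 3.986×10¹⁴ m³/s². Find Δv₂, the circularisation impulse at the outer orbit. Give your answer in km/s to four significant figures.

r₁ = 6618 km = 6.618×10⁶ m.
r₂ = 21030 km = 2.103×10⁷ m.
Transfer ellipse a_t = (r₁ + r₂)/2 = 1.382×10⁷ m.
At r₁: circular v_c1 = √(μ/r₁) = 7761 m/s; transfer-perigee v_p = √[μ(2/r₁ − 1/a_t)] = 9572 m/s.
At r₂: circular v_c2 = √(μ/r₂) = 4354 m/s; transfer-apogee v_a = √[μ(2/r₂ − 1/a_t)] = 3012 m/s.
Δv₂ = v_c2 − v_a = 1341 m/s.
= 1.341 km/s.

Δv ≈ 1.341 km/s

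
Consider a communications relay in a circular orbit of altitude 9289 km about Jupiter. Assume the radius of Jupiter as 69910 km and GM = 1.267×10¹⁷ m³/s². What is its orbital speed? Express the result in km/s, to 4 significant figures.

v ≈ 40.00 km/s

r = 69910 + 9289 = 79199 km = 7.9199×10⁷ m.
For a circular orbit v = √(μ/r) = √(1.267×10¹⁷ / 7.920×10⁷) = √(1.600×10⁹) = 40000 m/s.
That is 40.00 km/s.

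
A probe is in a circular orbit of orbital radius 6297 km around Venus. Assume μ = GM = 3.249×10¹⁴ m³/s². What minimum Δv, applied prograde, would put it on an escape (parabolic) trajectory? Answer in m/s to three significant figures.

Δv ≈ 2980 m/s

r = 6297 km = 6.297×10⁶ m.
Circular speed v_c = √(μ/r) = 7183 m/s.
Escape speed v_esc = √(2μ/r) = √2 × v_c = 10160 m/s.
Δv = v_esc − v_c = 2975 m/s.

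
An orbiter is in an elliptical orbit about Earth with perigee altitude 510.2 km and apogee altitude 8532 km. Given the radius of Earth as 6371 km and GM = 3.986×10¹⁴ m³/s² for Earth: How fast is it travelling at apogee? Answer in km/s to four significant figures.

r_p = 6371 + 510.2 = 6881.2 km = 6.8812×10⁶ m.
r_a = 6371 + 8532 = 14903 km = 1.4903×10⁷ m.
Semi-major axis a = (r_p + r_a)/2 = 10892 km = 1.089×10⁷ m.
Vis-viva: v² = μ(2/r − 1/a) = 3.986×10¹⁴ × (1.342×10⁻⁷ − 9.181×10⁻⁸) = 1.690×10⁷ m²/s².
v = 4111 m/s = 4.111 km/s.

v ≈ 4.111 km/s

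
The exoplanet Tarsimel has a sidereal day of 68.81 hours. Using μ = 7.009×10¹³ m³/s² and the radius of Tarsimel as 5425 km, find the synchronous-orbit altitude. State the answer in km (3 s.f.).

h_sync ≈ 42300 km

T = 68.81 hours = 2.477×10⁵ s.
A synchronous orbit has period T, so by Kepler's third law a = (μT²/4π²)^(1/3).
μT²/4π² = 7.009×10¹³ × (2.477×10⁵)² / 39.48 = 1.089×10²³ m³.
a = 4.776×10⁷ m = 47760 km.
Altitude h = a − R = 47760 − 5425 = 42335 km.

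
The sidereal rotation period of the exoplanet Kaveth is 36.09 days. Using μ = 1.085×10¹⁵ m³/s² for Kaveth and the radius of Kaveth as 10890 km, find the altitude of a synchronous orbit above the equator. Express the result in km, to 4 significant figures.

T = 36.09 days = 3.118×10⁶ s.
A synchronous orbit has period T, so by Kepler's third law a = (μT²/4π²)^(1/3).
μT²/4π² = 1.085×10¹⁵ × (3.118×10⁶)² / 39.48 = 2.672×10²⁶ m³.
a = 6.441×10⁸ m = 6.4411×10⁵ km.
Altitude h = a − R = 6.4411×10⁵ − 10890 = 6.3322×10⁵ km.

h_sync ≈ 6.332×10⁵ km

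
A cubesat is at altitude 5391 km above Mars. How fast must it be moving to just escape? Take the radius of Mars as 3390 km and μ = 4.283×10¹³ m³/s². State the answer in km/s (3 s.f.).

r = 3390 + 5391 = 8781.0 km = 8.7810×10⁶ m.
Escape speed v_esc = √(2μ/r) = √(2 × 4.283×10¹³ / 8.781×10⁶) = √(9.755×10⁶) = 3123 m/s.
= 3.123 km/s.

v_esc ≈ 3.12 km/s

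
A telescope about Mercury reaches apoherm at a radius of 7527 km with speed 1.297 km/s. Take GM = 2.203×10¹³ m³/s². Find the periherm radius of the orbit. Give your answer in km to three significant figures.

periherm radius ≈ 3040 km

r_a = 7.527×10⁶ m.
Specific energy ε = v²/2 − μ/r = -2.086×10⁶ J/kg, so a = −μ/(2ε) = 5.281×10⁶ m.
The apsides satisfy r_p + r_a = 2a, so the periherm radius is 2a − r_a = 3.035×10⁶ m = 3035.4 km.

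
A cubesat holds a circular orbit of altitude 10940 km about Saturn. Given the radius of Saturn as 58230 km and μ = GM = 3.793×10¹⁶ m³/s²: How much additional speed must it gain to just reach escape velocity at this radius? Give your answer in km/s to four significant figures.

r = 58230 + 10940 = 69170 km = 6.9170×10⁷ m.
Circular speed v_c = √(μ/r) = 23420 m/s.
Escape speed v_esc = √(2μ/r) = √2 × v_c = 33120 m/s.
Δv = v_esc − v_c = 9700 m/s = 9.700 km/s.

Δv ≈ 9.700 km/s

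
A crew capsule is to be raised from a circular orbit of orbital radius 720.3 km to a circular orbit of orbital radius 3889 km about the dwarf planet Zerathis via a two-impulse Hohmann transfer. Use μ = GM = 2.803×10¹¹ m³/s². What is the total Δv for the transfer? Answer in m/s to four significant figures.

Δv_total ≈ 304.9 m/s

r₁ = 720.3 km = 7.203×10⁵ m.
r₂ = 3889 km = 3.889×10⁶ m.
Transfer ellipse a_t = (r₁ + r₂)/2 = 2.305×10⁶ m.
At r₁: circular v_c1 = √(μ/r₁) = 623.8 m/s; transfer-periapsis v_p = √[μ(2/r₁ − 1/a_t)] = 810.3 m/s.
Δv₁ = v_p − v_c1 = 186.5 m/s.
At r₂: circular v_c2 = √(μ/r₂) = 268.5 m/s; transfer-apoapsis v_a = √[μ(2/r₂ − 1/a_t)] = 150.1 m/s.
Δv₂ = v_c2 − v_a = 118.4 m/s.
Total Δv = Δv₁ + Δv₂ = 304.9 m/s.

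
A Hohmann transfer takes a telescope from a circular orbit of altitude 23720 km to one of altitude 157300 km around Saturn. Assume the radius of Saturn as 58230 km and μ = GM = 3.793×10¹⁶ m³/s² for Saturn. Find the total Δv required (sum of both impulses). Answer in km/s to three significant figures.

Δv_total ≈ 7.80 km/s

r₁ = 58230 + 23720 = 81950 km = 8.1950×10⁷ m.
r₂ = 58230 + 157300 = 215530 km = 2.1553×10⁸ m.
Transfer ellipse a_t = (r₁ + r₂)/2 = 1.487×10⁸ m.
At r₁: circular v_c1 = √(μ/r₁) = 21510 m/s; transfer-perikrone v_p = √[μ(2/r₁ − 1/a_t)] = 25900 m/s.
Δv₁ = v_p − v_c1 = 4384 m/s.
At r₂: circular v_c2 = √(μ/r₂) = 13270 m/s; transfer-apokrone v_a = √[μ(2/r₂ − 1/a_t)] = 9847 m/s.
Δv₂ = v_c2 − v_a = 3419 m/s.
Total Δv = Δv₁ + Δv₂ = 7803 m/s = 7.803 km/s.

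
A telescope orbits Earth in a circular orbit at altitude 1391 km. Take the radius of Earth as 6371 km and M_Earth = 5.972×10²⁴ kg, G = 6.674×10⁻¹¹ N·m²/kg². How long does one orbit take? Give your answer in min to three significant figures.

T ≈ 113 min

μ = GM = 6.674×10⁻¹¹ × 5.972×10²⁴ = 3.986×10¹⁴ m³/s².
r = 6371 + 1391 = 7762.0 km = 7.7620×10⁶ m.
Kepler's third law: T = 2π√(r³/μ) = 2π√((7.762×10⁶)³ / 3.986×10¹⁴).
r³/μ = 1.173×10⁶ s², so T = 2π × 1.083×10³ = 6.806×10³ s.
Converting: 6.806×10³ s ÷ 60.00 = 113.4 min.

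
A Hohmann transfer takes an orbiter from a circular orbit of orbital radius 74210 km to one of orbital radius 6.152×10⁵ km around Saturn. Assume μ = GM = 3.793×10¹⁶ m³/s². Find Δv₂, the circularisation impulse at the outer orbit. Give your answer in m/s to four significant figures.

Δv ≈ 4209 m/s

r₁ = 74210 km = 7.421×10⁷ m.
r₂ = 6.152×10⁵ km = 6.152×10⁸ m.
Transfer ellipse a_t = (r₁ + r₂)/2 = 3.447×10⁸ m.
At r₁: circular v_c1 = √(μ/r₁) = 22610 m/s; transfer-perikrone v_p = √[μ(2/r₁ − 1/a_t)] = 30200 m/s.
At r₂: circular v_c2 = √(μ/r₂) = 7852 m/s; transfer-apokrone v_a = √[μ(2/r₂ − 1/a_t)] = 3643 m/s.
Δv₂ = v_c2 − v_a = 4209 m/s.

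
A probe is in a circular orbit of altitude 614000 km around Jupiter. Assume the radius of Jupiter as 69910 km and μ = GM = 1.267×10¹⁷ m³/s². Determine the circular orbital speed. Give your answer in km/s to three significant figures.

v ≈ 13.6 km/s

r = 69910 + 614000 = 683910 km = 6.8391×10⁸ m.
For a circular orbit v = √(μ/r) = √(1.267×10¹⁷ / 6.839×10⁸) = √(1.853×10⁸) = 13610 m/s.
That is 13.61 km/s.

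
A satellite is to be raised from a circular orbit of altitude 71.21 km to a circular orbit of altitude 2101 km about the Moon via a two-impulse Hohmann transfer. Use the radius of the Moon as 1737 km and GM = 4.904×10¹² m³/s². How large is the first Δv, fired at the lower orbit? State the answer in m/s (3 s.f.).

r₁ = 1737 + 71.21 = 1808.2 km = 1.8082×10⁶ m.
r₂ = 1737 + 2101 = 3838.0 km = 3.8380×10⁶ m.
Transfer ellipse a_t = (r₁ + r₂)/2 = 2.823×10⁶ m.
At r₁: circular v_c1 = √(μ/r₁) = 1647 m/s; transfer-perilune v_p = √[μ(2/r₁ − 1/a_t)] = 1920 m/s.
Δv₁ = v_p − v_c1 = 273.3 m/s.

Δv ≈ 273 m/s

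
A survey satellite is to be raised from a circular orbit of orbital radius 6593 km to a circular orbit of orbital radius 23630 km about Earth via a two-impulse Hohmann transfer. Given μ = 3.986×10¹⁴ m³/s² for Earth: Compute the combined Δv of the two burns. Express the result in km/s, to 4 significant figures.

r₁ = 6593 km = 6.593×10⁶ m.
r₂ = 23630 km = 2.363×10⁷ m.
Transfer ellipse a_t = (r₁ + r₂)/2 = 1.511×10⁷ m.
At r₁: circular v_c1 = √(μ/r₁) = 7775 m/s; transfer-perigee v_p = √[μ(2/r₁ − 1/a_t)] = 9723 m/s.
Δv₁ = v_p − v_c1 = 1948 m/s.
At r₂: circular v_c2 = √(μ/r₂) = 4107 m/s; transfer-apogee v_a = √[μ(2/r₂ − 1/a_t)] = 2713 m/s.
Δv₂ = v_c2 − v_a = 1394 m/s.
Total Δv = Δv₁ + Δv₂ = 3342 m/s = 3.342 km/s.

Δv_total ≈ 3.342 km/s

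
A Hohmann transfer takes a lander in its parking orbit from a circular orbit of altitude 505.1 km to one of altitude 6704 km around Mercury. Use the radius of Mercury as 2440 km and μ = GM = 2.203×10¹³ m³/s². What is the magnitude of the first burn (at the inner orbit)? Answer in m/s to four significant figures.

Δv ≈ 628.9 m/s

r₁ = 2440 + 505.1 = 2945.1 km = 2.9451×10⁶ m.
r₂ = 2440 + 6704 = 9144.0 km = 9.1440×10⁶ m.
Transfer ellipse a_t = (r₁ + r₂)/2 = 6.045×10⁶ m.
At r₁: circular v_c1 = √(μ/r₁) = 2735 m/s; transfer-periherm v_p = √[μ(2/r₁ − 1/a_t)] = 3364 m/s.
Δv₁ = v_p − v_c1 = 628.9 m/s.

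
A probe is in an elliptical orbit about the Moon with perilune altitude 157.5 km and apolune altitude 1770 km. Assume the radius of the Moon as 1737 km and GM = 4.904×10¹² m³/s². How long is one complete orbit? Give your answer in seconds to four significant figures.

r_p = 1737 + 157.5 = 1894.5 km = 1.8945×10⁶ m.
r_a = 1737 + 1770 = 3507.0 km = 3.5070×10⁶ m.
Semi-major axis a = (r_p + r_a)/2 = (1894.5 + 3507.0)/2 = 2700.8 km = 2.701×10⁶ m.
By Kepler's third law T = 2π√(a³/μ) = 2π × 2.004×10³ = 1.259×10⁴ s.

T ≈ 12590 seconds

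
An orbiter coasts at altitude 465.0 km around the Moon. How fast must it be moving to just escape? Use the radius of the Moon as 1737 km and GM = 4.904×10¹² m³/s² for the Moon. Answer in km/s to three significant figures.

v_esc ≈ 2.11 km/s

r = 1737 + 465.0 = 2202.0 km = 2.2020×10⁶ m.
Escape speed v_esc = √(2μ/r) = √(2 × 4.904×10¹² / 2.202×10⁶) = √(4.454×10⁶) = 2110 m/s.
= 2.110 km/s.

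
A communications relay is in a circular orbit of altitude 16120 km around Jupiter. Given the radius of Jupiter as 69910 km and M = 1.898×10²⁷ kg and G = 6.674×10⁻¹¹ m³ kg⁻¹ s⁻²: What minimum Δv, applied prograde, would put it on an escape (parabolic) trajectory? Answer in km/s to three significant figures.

μ = GM = 6.674×10⁻¹¹ × 1.898×10²⁷ = 1.267×10¹⁷ m³/s².
r = 69910 + 16120 = 86030 km = 8.6030×10⁷ m.
Circular speed v_c = √(μ/r) = 38370 m/s.
Escape speed v_esc = √(2μ/r) = √2 × v_c = 54270 m/s.
Δv = v_esc − v_c = 15890 m/s = 15.89 km/s.

Δv ≈ 15.9 km/s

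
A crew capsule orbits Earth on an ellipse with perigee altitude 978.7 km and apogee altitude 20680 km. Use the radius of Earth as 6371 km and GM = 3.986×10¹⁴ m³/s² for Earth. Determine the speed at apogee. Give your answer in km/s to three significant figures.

v ≈ 2.51 km/s

r_p = 6371 + 978.7 = 7349.7 km = 7.3497×10⁶ m.
r_a = 6371 + 20680 = 27051 km = 2.7051×10⁷ m.
Semi-major axis a = (r_p + r_a)/2 = 17200 km = 1.720×10⁷ m.
Vis-viva: v² = μ(2/r − 1/a) = 3.986×10¹⁴ × (7.393×10⁻⁸ − 5.814×10⁻⁸) = 6.296×10⁶ m²/s².
v = 2509 m/s = 2.509 km/s.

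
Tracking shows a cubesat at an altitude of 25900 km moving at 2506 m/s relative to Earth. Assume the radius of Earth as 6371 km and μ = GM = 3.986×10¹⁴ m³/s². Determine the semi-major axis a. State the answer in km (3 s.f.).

a ≈ 21600 km

r = 6371 + 25900 = 32271 km = 3.227×10⁷ m.
Specific orbital energy ε = v²/2 − μ/r = (2506)²/2 − 3.986×10¹⁴/3.227×10⁷ = -9.212×10⁶ J/kg.
Since ε = −μ/(2a), a = −μ/(2ε) = 2.164×10⁷ m = 21636 km.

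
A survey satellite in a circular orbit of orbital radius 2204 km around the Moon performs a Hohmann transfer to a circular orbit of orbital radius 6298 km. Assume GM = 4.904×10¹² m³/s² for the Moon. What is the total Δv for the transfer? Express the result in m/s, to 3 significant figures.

Δv_total ≈ 571 m/s

r₁ = 2204 km = 2.204×10⁶ m.
r₂ = 6298 km = 6.298×10⁶ m.
Transfer ellipse a_t = (r₁ + r₂)/2 = 4.251×10⁶ m.
At r₁: circular v_c1 = √(μ/r₁) = 1492 m/s; transfer-perilune v_p = √[μ(2/r₁ − 1/a_t)] = 1816 m/s.
Δv₁ = v_p − v_c1 = 324.0 m/s.
At r₂: circular v_c2 = √(μ/r₂) = 882.4 m/s; transfer-apolune v_a = √[μ(2/r₂ − 1/a_t)] = 635.4 m/s.
Δv₂ = v_c2 − v_a = 247.0 m/s.
Total Δv = Δv₁ + Δv₂ = 571.0 m/s.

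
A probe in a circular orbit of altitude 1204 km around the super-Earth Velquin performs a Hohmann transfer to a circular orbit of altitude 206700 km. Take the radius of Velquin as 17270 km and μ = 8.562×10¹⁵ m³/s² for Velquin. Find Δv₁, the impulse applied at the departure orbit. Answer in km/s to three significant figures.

r₁ = 17270 + 1204 = 18474 km = 1.8474×10⁷ m.
r₂ = 17270 + 206700 = 223970 km = 2.2397×10⁸ m.
Transfer ellipse a_t = (r₁ + r₂)/2 = 1.212×10⁸ m.
At r₁: circular v_c1 = √(μ/r₁) = 21530 m/s; transfer-periapsis v_p = √[μ(2/r₁ − 1/a_t)] = 29260 m/s.
Δv₁ = v_p − v_c1 = 7734 m/s.
= 7.734 km/s.

Δv ≈ 7.73 km/s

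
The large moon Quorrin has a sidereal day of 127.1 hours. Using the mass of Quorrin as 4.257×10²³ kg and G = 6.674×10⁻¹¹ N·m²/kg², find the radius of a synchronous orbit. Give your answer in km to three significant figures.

r_sync ≈ 53200 km

μ = GM = 6.674×10⁻¹¹ × 4.257×10²³ = 2.841×10¹³ m³/s².
T = 127.1 hours = 4.576×10⁵ s.
A synchronous orbit has period T, so by Kepler's third law a = (μT²/4π²)^(1/3).
μT²/4π² = 2.841×10¹³ × (4.576×10⁵)² / 39.48 = 1.507×10²³ m³.
a = 5.321×10⁷ m = 53212 km.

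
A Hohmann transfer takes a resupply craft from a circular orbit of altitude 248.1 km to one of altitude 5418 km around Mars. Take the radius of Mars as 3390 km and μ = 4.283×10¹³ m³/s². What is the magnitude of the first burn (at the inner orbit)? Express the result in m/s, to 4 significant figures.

r₁ = 3390 + 248.1 = 3638.1 km = 3.6381×10⁶ m.
r₂ = 3390 + 5418 = 8808.0 km = 8.8080×10⁶ m.
Transfer ellipse a_t = (r₁ + r₂)/2 = 6.223×10⁶ m.
At r₁: circular v_c1 = √(μ/r₁) = 3431 m/s; transfer-periapsis v_p = √[μ(2/r₁ − 1/a_t)] = 4082 m/s.
Δv₁ = v_p − v_c1 = 650.9 m/s.

Δv ≈ 650.9 m/s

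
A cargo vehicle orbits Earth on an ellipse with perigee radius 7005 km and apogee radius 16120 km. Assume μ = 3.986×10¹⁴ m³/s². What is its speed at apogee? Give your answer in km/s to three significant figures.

Semi-major axis a = (r_p + r_a)/2 = 11562 km = 1.156×10⁷ m.
Vis-viva: v² = μ(2/r − 1/a) = 3.986×10¹⁴ × (1.241×10⁻⁷ − 8.649×10⁻⁸) = 1.498×10⁷ m²/s².
v = 3870 m/s = 3.870 km/s.

v ≈ 3.87 km/s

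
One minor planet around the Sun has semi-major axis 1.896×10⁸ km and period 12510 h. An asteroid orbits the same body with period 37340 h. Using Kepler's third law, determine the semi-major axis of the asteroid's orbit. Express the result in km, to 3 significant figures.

a₂ ≈ 3.93×10⁸ km

Kepler's third law: a³ ∝ T², so a₂ = a₁ (T₂/T₁)^(2/3).
T₂/T₁ = 2.985, (T₂/T₁)^(2/3) = 2.073.
a₂ = 1.896×10⁸ × 2.073 = 3.931×10⁸ km.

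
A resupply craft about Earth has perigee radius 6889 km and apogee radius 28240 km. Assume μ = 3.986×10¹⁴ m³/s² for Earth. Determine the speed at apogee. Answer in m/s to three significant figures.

v ≈ 2350 m/s

Semi-major axis a = (r_p + r_a)/2 = 17564 km = 1.756×10⁷ m.
Vis-viva: v² = μ(2/r − 1/a) = 3.986×10¹⁴ × (7.082×10⁻⁸ − 5.693×10⁻⁸) = 5.536×10⁶ m²/s².
v = 2353 m/s.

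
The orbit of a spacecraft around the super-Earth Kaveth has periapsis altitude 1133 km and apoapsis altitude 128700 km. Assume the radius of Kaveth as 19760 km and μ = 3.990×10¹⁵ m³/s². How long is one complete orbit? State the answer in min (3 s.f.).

r_p = 19760 + 1133 = 20893 km = 2.0893×10⁷ m.
r_a = 19760 + 128700 = 148460 km = 1.4846×10⁸ m.
Semi-major axis a = (r_p + r_a)/2 = (20893 + 1.4846×10⁵)/2 = 84676 km = 8.468×10⁷ m.
By Kepler's third law T = 2π√(a³/μ) = 2π × 1.234×10⁴ = 7.751×10⁴ s.
= 1292 min.

T ≈ 1290 min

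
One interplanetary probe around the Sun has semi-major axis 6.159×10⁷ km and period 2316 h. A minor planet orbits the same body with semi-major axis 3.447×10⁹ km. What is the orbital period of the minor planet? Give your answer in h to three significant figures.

Kepler's third law: T² ∝ a³, so T₂ = T₁ (a₂/a₁)^(3/2).
a₂/a₁ = 55.97, (a₂/a₁)^(3/2) = 418.7.
T₂ = 2316 × 418.7 = 9.697×10⁵ h.

T₂ ≈ 9.70×10⁵ h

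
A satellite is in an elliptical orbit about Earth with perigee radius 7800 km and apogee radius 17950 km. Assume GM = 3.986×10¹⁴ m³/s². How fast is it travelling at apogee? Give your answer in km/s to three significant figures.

v ≈ 3.67 km/s

Semi-major axis a = (r_p + r_a)/2 = 12875 km = 1.288×10⁷ m.
Vis-viva: v² = μ(2/r − 1/a) = 3.986×10¹⁴ × (1.114×10⁻⁷ − 7.767×10⁻⁸) = 1.345×10⁷ m²/s².
v = 3668 m/s = 3.668 km/s.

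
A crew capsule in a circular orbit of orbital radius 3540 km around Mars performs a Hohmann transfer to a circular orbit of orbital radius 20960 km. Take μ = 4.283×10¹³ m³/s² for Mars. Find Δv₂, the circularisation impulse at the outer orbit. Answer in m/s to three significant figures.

r₁ = 3540 km = 3.540×10⁶ m.
r₂ = 20960 km = 2.096×10⁷ m.
Transfer ellipse a_t = (r₁ + r₂)/2 = 1.225×10⁷ m.
At r₁: circular v_c1 = √(μ/r₁) = 3478 m/s; transfer-periapsis v_p = √[μ(2/r₁ − 1/a_t)] = 4550 m/s.
At r₂: circular v_c2 = √(μ/r₂) = 1429 m/s; transfer-apoapsis v_a = √[μ(2/r₂ − 1/a_t)] = 768.4 m/s.
Δv₂ = v_c2 − v_a = 661.0 m/s.

Δv ≈ 661 m/s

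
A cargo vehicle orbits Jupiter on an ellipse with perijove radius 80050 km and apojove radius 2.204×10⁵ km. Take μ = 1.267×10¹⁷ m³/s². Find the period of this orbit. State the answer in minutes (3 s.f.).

T ≈ 542 minutes

Semi-major axis a = (r_p + r_a)/2 = (80050 + 2.2040×10⁵)/2 = 1.5022×10⁵ km = 1.502×10⁸ m.
By Kepler's third law T = 2π√(a³/μ) = 2π × 5.173×10³ = 3.250×10⁴ s.
= 541.7 minutes.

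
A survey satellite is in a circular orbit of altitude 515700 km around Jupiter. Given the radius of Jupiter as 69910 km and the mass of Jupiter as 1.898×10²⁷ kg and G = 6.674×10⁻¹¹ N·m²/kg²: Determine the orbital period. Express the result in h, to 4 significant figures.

μ = GM = 6.674×10⁻¹¹ × 1.898×10²⁷ = 1.267×10¹⁷ m³/s².
r = 69910 + 515700 = 585610 km = 5.8561×10⁸ m.
Kepler's third law: T = 2π√(r³/μ) = 2π√((5.856×10⁸)³ / 1.267×10¹⁷).
r³/μ = 1.585×10⁹ s², so T = 2π × 3.982×10⁴ = 2.502×10⁵ s.
Converting: 2.502×10⁵ s ÷ 3600 = 69.49 h.

T ≈ 69.49 h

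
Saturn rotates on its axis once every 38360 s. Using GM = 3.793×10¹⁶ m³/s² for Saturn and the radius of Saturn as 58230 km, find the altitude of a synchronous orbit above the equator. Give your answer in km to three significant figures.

h_sync ≈ 54000 km

A synchronous orbit has period T, so by Kepler's third law a = (μT²/4π²)^(1/3).
μT²/4π² = 3.793×10¹⁶ × (3.836×10⁴)² / 39.48 = 1.414×10²⁴ m³.
a = 1.122×10⁸ m = 1.1223×10⁵ km.
Altitude h = a − R = 1.1223×10⁵ − 58230 = 54005 km.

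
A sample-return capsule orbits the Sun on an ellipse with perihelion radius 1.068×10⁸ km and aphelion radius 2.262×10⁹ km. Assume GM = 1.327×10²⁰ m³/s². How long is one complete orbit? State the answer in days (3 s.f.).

Semi-major axis a = (r_p + r_a)/2 = (1.0680×10⁸ + 2.2620×10⁹)/2 = 1.1844×10⁹ km = 1.184×10¹² m.
By Kepler's third law T = 2π√(a³/μ) = 2π × 1.119×10⁸ = 7.031×10⁸ s.
= 8137 days.

T ≈ 8140 days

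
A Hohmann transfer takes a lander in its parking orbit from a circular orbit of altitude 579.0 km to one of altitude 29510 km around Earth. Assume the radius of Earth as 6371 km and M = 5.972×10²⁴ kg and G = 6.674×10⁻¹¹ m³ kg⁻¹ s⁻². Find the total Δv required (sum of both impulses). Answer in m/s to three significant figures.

Δv_total ≈ 3660 m/s

μ = GM = 6.674×10⁻¹¹ × 5.972×10²⁴ = 3.986×10¹⁴ m³/s².
r₁ = 6371 + 579.0 = 6950.0 km = 6.9500×10⁶ m.
r₂ = 6371 + 29510 = 35881 km = 3.5881×10⁷ m.
Transfer ellipse a_t = (r₁ + r₂)/2 = 2.142×10⁷ m.
At r₁: circular v_c1 = √(μ/r₁) = 7573 m/s; transfer-perigee v_p = √[μ(2/r₁ − 1/a_t)] = 9802 m/s.
Δv₁ = v_p − v_c1 = 2229 m/s.
At r₂: circular v_c2 = √(μ/r₂) = 3333 m/s; transfer-apogee v_a = √[μ(2/r₂ − 1/a_t)] = 1899 m/s.
Δv₂ = v_c2 − v_a = 1434 m/s.
Total Δv = Δv₁ + Δv₂ = 3664 m/s.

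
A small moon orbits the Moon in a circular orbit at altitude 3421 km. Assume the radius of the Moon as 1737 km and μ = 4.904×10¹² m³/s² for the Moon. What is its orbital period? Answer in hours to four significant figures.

T ≈ 9.233 hours

r = 1737 + 3421 = 5158.0 km = 5.1580×10⁶ m.
Kepler's third law: T = 2π√(r³/μ) = 2π√((5.158×10⁶)³ / 4.904×10¹²).
r³/μ = 2.798×10⁷ s², so T = 2π × 5.290×10³ = 3.324×10⁴ s.
Converting: 3.324×10⁴ s ÷ 3600 = 9.233 hours.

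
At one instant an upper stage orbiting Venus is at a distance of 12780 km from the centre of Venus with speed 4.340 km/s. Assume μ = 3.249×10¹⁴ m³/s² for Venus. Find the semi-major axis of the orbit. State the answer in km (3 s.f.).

r = 1.278×10⁷ m.
Vis-viva rearranged: 1/a = 2/r − v²/μ = 1.565×10⁻⁷ − 5.797×10⁻⁸ = 9.852×10⁻⁸ m⁻¹.
a = 1.015×10⁷ m = 10150 km.

a ≈ 10200 km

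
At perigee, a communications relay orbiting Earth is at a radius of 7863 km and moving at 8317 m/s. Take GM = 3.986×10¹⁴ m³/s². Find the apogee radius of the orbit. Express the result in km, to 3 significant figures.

r_p = 7.863×10⁶ m.
Specific energy ε = v²/2 − μ/r = -1.611×10⁷ J/kg, so a = −μ/(2ε) = 1.237×10⁷ m.
The apsides satisfy r_p + r_a = 2a, so the apogee radius is 2a − r_p = 1.688×10⁷ m = 16884 km.

apogee radius ≈ 16900 km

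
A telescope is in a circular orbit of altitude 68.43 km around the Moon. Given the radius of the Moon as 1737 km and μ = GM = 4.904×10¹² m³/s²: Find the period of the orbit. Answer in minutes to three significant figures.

T ≈ 115 minutes

r = 1737 + 68.43 = 1805.4 km = 1.8054×10⁶ m.
Kepler's third law: T = 2π√(r³/μ) = 2π√((1.805×10⁶)³ / 4.904×10¹²).
r³/μ = 1.200×10⁶ s², so T = 2π × 1.095×10³ = 6.883×10³ s.
Converting: 6.883×10³ s ÷ 60.00 = 114.7 minutes.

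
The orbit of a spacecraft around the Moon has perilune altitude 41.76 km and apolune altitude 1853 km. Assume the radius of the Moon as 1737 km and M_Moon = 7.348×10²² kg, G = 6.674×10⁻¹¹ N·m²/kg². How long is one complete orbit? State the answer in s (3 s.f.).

T ≈ 12500 s

μ = GM = 6.674×10⁻¹¹ × 7.348×10²² = 4.904×10¹² m³/s².
r_p = 1737 + 41.76 = 1778.8 km = 1.7788×10⁶ m.
r_a = 1737 + 1853 = 3590.0 km = 3.5900×10⁶ m.
Semi-major axis a = (r_p + r_a)/2 = (1778.8 + 3590.0)/2 = 2684.4 km = 2.684×10⁶ m.
By Kepler's third law T = 2π√(a³/μ) = 2π × 1.986×10³ = 1.248×10⁴ s.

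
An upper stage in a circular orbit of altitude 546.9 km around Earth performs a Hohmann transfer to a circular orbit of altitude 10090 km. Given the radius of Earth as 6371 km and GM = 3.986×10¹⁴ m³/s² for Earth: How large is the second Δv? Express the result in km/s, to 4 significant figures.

Δv ≈ 1.135 km/s

r₁ = 6371 + 546.9 = 6917.9 km = 6.9179×10⁶ m.
r₂ = 6371 + 10090 = 16461 km = 1.6461×10⁷ m.
Transfer ellipse a_t = (r₁ + r₂)/2 = 1.169×10⁷ m.
At r₁: circular v_c1 = √(μ/r₁) = 7591 m/s; transfer-perigee v_p = √[μ(2/r₁ − 1/a_t)] = 9008 m/s.
At r₂: circular v_c2 = √(μ/r₂) = 4921 m/s; transfer-apogee v_a = √[μ(2/r₂ − 1/a_t)] = 3786 m/s.
Δv₂ = v_c2 − v_a = 1135 m/s.
= 1.135 km/s.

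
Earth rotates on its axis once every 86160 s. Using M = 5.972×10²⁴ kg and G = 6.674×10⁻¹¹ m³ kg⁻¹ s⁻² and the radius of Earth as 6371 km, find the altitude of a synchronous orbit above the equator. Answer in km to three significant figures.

μ = GM = 6.674×10⁻¹¹ × 5.972×10²⁴ = 3.986×10¹⁴ m³/s².
A synchronous orbit has period T, so by Kepler's third law a = (μT²/4π²)^(1/3).
μT²/4π² = 3.986×10¹⁴ × (8.616×10⁴)² / 39.48 = 7.495×10²² m³.
a = 4.216×10⁷ m = 42162 km.
Altitude h = a − R = 42162 − 6371 = 35791 km.

h_sync ≈ 35800 km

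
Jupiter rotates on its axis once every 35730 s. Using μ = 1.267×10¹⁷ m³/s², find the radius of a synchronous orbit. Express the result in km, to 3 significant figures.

A synchronous orbit has period T, so by Kepler's third law a = (μT²/4π²)^(1/3).
μT²/4π² = 1.267×10¹⁷ × (3.573×10⁴)² / 39.48 = 4.097×10²⁴ m³.
a = 1.600×10⁸ m = 1.6002×10⁵ km.

r_sync ≈ 1.60×10⁵ km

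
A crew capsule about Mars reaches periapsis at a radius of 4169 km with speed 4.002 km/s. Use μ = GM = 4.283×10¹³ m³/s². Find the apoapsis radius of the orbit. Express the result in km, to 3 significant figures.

apoapsis radius ≈ 14700 km

r_p = 4.169×10⁶ m.
Specific energy ε = v²/2 − μ/r = -2.265×10⁶ J/kg, so a = −μ/(2ε) = 9.453×10⁶ m.
The apsides satisfy r_p + r_a = 2a, so the apoapsis radius is 2a − r_p = 1.474×10⁷ m = 14737 km.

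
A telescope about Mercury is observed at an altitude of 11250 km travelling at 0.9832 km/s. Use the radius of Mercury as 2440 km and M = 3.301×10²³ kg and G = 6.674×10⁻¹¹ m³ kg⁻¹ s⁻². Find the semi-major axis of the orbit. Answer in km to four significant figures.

μ = GM = 6.674×10⁻¹¹ × 3.301×10²³ = 2.203×10¹³ m³/s².
r = 2440 + 11250 = 13690 km = 1.369×10⁷ m.
Specific orbital energy ε = v²/2 − μ/r = (983.2)²/2 − 2.203×10¹³/1.369×10⁷ = -1.126×10⁶ J/kg.
Since ε = −μ/(2a), a = −μ/(2ε) = 9.783×10⁶ m = 9783.4 km.

a ≈ 9783 km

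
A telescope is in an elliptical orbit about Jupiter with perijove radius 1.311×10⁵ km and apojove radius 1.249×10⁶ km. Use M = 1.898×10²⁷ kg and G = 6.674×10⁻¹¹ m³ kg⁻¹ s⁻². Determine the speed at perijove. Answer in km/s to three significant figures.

μ = GM = 6.674×10⁻¹¹ × 1.898×10²⁷ = 1.267×10¹⁷ m³/s².
Semi-major axis a = (r_p + r_a)/2 = 6.9005×10⁵ km = 6.900×10⁸ m.
Vis-viva: v² = μ(2/r − 1/a) = 1.267×10¹⁷ × (1.526×10⁻⁸ − 1.449×10⁻⁹) = 1.749×10⁹ m²/s².
v = 41820 m/s = 41.82 km/s.

v ≈ 41.8 km/s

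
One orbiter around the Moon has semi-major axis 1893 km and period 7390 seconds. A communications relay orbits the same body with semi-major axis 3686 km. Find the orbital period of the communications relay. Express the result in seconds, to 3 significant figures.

T₂ ≈ 20100 seconds

Kepler's third law: T² ∝ a³, so T₂ = T₁ (a₂/a₁)^(3/2).
a₂/a₁ = 1.947, (a₂/a₁)^(3/2) = 2.717.
T₂ = 7390 × 2.717 = 20080 seconds.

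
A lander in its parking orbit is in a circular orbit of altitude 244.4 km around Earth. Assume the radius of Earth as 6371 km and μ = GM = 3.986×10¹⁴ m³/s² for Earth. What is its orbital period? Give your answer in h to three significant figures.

T ≈ 1.49 h

r = 6371 + 244.4 = 6615.4 km = 6.6154×10⁶ m.
Kepler's third law: T = 2π√(r³/μ) = 2π√((6.615×10⁶)³ / 3.986×10¹⁴).
r³/μ = 7.263×10⁵ s², so T = 2π × 8.522×10² = 5.355×10³ s.
Converting: 5.355×10³ s ÷ 3600 = 1.487 h.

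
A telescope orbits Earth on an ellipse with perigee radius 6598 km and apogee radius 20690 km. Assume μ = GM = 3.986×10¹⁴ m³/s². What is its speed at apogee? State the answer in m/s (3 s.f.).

Semi-major axis a = (r_p + r_a)/2 = 13644 km = 1.364×10⁷ m.
Vis-viva: v² = μ(2/r − 1/a) = 3.986×10¹⁴ × (9.667×10⁻⁸ − 7.329×10⁻⁸) = 9.316×10⁶ m²/s².
v = 3052 m/s.

v ≈ 3050 m/s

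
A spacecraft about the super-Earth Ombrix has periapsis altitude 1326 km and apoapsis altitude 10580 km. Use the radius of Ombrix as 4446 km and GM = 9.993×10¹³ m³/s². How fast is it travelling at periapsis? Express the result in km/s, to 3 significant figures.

v ≈ 5.00 km/s

r_p = 4446 + 1326 = 5772.0 km = 5.7720×10⁶ m.
r_a = 4446 + 10580 = 15026 km = 1.5026×10⁷ m.
Semi-major axis a = (r_p + r_a)/2 = 10399 km = 1.040×10⁷ m.
Vis-viva: v² = μ(2/r − 1/a) = 9.993×10¹³ × (3.465×10⁻⁷ − 9.616×10⁻⁸) = 2.502×10⁷ m²/s².
v = 5002 m/s = 5.002 km/s.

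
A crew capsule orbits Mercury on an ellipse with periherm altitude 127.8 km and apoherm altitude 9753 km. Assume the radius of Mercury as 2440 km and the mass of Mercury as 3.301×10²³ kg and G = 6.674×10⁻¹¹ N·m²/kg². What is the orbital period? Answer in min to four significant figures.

μ = GM = 6.674×10⁻¹¹ × 3.301×10²³ = 2.203×10¹³ m³/s².
r_p = 2440 + 127.8 = 2567.8 km = 2.5678×10⁶ m.
r_a = 2440 + 9753 = 12193 km = 1.2193×10⁷ m.
Semi-major axis a = (r_p + r_a)/2 = (2567.8 + 12193)/2 = 7380.4 km = 7.380×10⁶ m.
By Kepler's third law T = 2π√(a³/μ) = 2π × 4.272×10³ = 2.684×10⁴ s.
= 447.3 min.

T ≈ 447.3 min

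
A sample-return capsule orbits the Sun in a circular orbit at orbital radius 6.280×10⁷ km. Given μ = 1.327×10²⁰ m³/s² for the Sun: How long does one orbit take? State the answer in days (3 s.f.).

r = 6.280×10⁷ km = 6.280×10¹⁰ m.
Kepler's third law: T = 2π√(r³/μ) = 2π√((6.280×10¹⁰)³ / 1.327×10²⁰).
r³/μ = 1.866×10¹² s², so T = 2π × 1.366×10⁶ = 8.584×10⁶ s.
Converting: 8.584×10⁶ s ÷ 86400 = 99.35 days.

T ≈ 99.4 days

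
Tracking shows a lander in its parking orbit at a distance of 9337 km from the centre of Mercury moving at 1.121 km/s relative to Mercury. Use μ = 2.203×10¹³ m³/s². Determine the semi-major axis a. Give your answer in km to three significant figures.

a ≈ 6360 km

r = 9.337×10⁶ m.
Vis-viva rearranged: 1/a = 2/r − v²/μ = 2.142×10⁻⁷ − 5.704×10⁻⁸ = 1.572×10⁻⁷ m⁻¹.
a = 6.363×10⁶ m = 6363.0 km.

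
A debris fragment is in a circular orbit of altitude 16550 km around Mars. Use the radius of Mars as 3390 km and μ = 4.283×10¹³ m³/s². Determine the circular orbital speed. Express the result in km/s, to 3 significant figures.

r = 3390 + 16550 = 19940 km = 1.9940×10⁷ m.
For a circular orbit v = √(μ/r) = √(4.283×10¹³ / 1.994×10⁷) = √(2.148×10⁶) = 1466 m/s.
That is 1.466 km/s.

v ≈ 1.47 km/s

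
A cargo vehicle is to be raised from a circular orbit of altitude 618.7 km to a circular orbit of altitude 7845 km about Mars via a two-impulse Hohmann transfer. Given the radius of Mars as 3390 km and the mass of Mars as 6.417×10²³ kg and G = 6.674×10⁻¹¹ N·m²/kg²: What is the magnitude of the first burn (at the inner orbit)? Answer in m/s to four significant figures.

Δv ≈ 699.8 m/s

μ = GM = 6.674×10⁻¹¹ × 6.417×10²³ = 4.283×10¹³ m³/s².
r₁ = 3390 + 618.7 = 4008.7 km = 4.0087×10⁶ m.
r₂ = 3390 + 7845 = 11235 km = 1.1235×10⁷ m.
Transfer ellipse a_t = (r₁ + r₂)/2 = 7.622×10⁶ m.
At r₁: circular v_c1 = √(μ/r₁) = 3269 m/s; transfer-periapsis v_p = √[μ(2/r₁ − 1/a_t)] = 3968 m/s.
Δv₁ = v_p − v_c1 = 699.8 m/s.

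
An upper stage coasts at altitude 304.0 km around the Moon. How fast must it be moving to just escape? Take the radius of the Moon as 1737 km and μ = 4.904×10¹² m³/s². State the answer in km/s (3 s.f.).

r = 1737 + 304.0 = 2041.0 km = 2.0410×10⁶ m.
Escape speed v_esc = √(2μ/r) = √(2 × 4.904×10¹² / 2.041×10⁶) = √(4.805×10⁶) = 2192 m/s.
= 2.192 km/s.

v_esc ≈ 2.19 km/s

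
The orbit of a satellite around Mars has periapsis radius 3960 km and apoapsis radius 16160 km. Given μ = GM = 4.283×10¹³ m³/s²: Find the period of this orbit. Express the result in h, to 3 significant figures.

T ≈ 8.51 h

Semi-major axis a = (r_p + r_a)/2 = (3960.0 + 16160)/2 = 10060 km = 1.006×10⁷ m.
By Kepler's third law T = 2π√(a³/μ) = 2π × 4.876×10³ = 3.063×10⁴ s.
= 8.509 h.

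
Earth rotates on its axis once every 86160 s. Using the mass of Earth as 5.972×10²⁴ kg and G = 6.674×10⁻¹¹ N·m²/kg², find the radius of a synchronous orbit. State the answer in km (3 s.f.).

μ = GM = 6.674×10⁻¹¹ × 5.972×10²⁴ = 3.986×10¹⁴ m³/s².
A synchronous orbit has period T, so by Kepler's third law a = (μT²/4π²)^(1/3).
μT²/4π² = 3.986×10¹⁴ × (8.616×10⁴)² / 39.48 = 7.495×10²² m³.
a = 4.216×10⁷ m = 42162 km.

r_sync ≈ 42200 km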